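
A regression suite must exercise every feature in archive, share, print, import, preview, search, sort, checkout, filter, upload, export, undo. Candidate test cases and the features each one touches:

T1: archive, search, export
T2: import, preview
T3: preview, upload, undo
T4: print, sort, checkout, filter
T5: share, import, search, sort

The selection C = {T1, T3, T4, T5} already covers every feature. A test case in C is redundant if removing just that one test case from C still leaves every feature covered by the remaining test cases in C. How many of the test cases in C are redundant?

0

Drop T1: archive, export uncovered — not redundant.
Drop T3: preview, upload, undo uncovered — not redundant.
Drop T4: print, checkout, filter uncovered — not redundant.
Drop T5: share, import uncovered — not redundant.
None of the test cases in C is redundant.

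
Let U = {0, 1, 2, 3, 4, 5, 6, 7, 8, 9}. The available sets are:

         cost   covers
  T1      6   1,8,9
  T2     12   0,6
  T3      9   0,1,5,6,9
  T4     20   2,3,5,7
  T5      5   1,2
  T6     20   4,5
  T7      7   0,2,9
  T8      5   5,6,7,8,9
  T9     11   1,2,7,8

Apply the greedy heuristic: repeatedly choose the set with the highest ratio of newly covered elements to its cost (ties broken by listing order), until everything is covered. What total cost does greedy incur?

Pick 1: T8 adds 5 new (5, 6, 7, 8, 9) at cost 5 (ratio 5/5).
Pick 2: T5 adds 2 new (1, 2) at cost 5 (ratio 2/5).
Pick 3: T7 adds 1 new (0) at cost 7 (ratio 1/7).
Pick 4: T4 adds 1 new (3) at cost 20 (ratio 1/20).
Pick 5: T6 adds 1 new (4) at cost 20 (ratio 1/20).
Greedy total cost: 5 + 5 + 7 + 20 + 20 = 57. (The true optimum is 54, so greedy overshoots here.)

57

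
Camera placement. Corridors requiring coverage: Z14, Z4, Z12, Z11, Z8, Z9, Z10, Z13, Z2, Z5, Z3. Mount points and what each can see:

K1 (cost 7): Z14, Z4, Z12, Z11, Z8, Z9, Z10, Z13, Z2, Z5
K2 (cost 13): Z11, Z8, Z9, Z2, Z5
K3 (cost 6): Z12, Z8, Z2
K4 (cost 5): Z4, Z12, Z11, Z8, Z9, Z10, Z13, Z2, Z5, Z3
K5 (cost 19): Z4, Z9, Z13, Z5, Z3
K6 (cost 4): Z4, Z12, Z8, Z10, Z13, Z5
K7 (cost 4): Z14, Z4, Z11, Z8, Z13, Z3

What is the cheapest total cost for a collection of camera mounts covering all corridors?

K4, K7 cover every corridor at cost 5 + 4 = 9.
Any cover uses at least 2 camera mounts; among all covering selections none totals below 9.

9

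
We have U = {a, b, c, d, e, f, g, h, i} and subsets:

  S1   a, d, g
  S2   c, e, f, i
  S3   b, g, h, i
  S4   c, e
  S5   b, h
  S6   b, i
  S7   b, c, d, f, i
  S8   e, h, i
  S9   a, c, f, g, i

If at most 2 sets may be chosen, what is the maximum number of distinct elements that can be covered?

Choosing S1, S2 covers {a, c, d, e, f, g, i} — 7 elements.
No choice of 2 sets does better; here b, h are left uncovered.

7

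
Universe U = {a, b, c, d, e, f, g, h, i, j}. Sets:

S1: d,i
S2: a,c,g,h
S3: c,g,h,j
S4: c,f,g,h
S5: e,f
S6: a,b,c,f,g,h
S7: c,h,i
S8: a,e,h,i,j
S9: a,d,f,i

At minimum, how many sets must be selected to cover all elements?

S1, S6, S8 together cover {a, b, c, d, e, f, g, h, i, j} — every element.
No 2 of the 9 sets cover everything (all 36 pairs fall short), so 3 is minimum.

3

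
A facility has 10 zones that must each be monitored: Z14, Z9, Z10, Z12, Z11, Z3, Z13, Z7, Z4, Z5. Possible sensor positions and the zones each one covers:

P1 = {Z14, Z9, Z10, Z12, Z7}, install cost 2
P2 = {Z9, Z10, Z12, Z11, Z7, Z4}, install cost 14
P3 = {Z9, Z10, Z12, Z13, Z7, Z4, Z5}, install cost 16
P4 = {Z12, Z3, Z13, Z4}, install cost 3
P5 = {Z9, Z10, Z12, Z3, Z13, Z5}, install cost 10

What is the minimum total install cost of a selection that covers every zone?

26

P1, P2, P5 cover every zone at install cost 2 + 14 + 10 = 26.
Any cover uses at least 3 sensor positions; among all covering selections none totals below 26.
Greedy by coverage-per-install cost would pick P1, P4, P5, P2 for 29 — worse than the optimum 26.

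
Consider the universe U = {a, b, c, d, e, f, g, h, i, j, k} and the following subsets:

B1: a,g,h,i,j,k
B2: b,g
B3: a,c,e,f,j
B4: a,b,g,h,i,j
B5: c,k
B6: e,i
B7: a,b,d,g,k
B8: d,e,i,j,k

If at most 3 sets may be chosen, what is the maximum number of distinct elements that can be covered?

11

Choosing B1, B3, B7 covers {a, b, c, d, e, f, g, h, i, j, k} — 11 elements.
That is all 11 elements.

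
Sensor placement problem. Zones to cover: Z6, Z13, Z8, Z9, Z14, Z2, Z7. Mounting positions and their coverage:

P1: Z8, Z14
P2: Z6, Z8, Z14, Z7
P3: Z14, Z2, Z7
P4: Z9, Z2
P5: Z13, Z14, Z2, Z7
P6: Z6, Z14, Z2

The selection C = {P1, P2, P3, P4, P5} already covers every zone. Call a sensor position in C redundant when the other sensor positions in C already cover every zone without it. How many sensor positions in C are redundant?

2

Drop P1: the rest still cover every zone — redundant.
Drop P2: Z6 uncovered — not redundant.
Drop P3: the rest still cover every zone — redundant.
Drop P4: Z9 uncovered — not redundant.
Drop P5: Z13 uncovered — not redundant.
2 redundant: P1, P3.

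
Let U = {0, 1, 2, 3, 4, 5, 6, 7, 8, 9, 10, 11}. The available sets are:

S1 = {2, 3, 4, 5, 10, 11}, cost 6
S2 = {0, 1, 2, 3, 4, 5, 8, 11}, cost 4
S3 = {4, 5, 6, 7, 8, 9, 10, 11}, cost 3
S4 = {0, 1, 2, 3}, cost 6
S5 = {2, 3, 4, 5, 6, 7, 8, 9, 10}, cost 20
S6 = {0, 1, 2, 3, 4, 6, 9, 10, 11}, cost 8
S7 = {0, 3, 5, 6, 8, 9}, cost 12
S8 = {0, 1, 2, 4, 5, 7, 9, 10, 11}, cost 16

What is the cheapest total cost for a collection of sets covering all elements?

7

S2, S3 cover every element at cost 4 + 3 = 7.
Any cover uses at least 2 sets; among all covering selections none totals below 7.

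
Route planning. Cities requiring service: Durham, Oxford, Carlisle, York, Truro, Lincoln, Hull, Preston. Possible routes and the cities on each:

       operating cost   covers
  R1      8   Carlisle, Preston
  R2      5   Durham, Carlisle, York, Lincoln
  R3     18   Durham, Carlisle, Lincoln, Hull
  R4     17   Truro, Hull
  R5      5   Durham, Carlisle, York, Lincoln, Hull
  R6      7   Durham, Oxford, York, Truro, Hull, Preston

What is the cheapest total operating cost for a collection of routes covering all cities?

12

R2, R6 cover every city at operating cost 5 + 7 = 12.
Any cover uses at least 2 routes; among all covering selections none totals below 12.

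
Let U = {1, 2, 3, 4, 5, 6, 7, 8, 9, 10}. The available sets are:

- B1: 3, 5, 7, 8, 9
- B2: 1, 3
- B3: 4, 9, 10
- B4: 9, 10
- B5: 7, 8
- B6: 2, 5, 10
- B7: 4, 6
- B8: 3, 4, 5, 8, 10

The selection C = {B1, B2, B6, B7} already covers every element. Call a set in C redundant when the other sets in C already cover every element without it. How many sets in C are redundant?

Drop B1: 7, 8, 9 uncovered — not redundant.
Drop B2: 1 uncovered — not redundant.
Drop B6: 2, 10 uncovered — not redundant.
Drop B7: 4, 6 uncovered — not redundant.
None of the sets in C is redundant.

0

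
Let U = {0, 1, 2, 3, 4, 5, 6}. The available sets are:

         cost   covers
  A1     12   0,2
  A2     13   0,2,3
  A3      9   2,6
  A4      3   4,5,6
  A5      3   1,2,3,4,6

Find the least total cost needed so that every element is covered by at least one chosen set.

A1, A4, A5 cover every element at cost 12 + 3 + 3 = 18.
Any cover uses at least 3 sets; among all covering selections none totals below 18.

18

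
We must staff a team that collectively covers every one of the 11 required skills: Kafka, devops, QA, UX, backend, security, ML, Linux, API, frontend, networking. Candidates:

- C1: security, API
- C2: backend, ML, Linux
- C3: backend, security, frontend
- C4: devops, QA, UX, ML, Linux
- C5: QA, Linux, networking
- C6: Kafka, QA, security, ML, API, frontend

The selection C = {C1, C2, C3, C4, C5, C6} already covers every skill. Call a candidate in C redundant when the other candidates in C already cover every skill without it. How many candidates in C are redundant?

3

Drop C1: the rest still cover every skill — redundant.
Drop C2: the rest still cover every skill — redundant.
Drop C3: the rest still cover every skill — redundant.
Drop C4: devops, UX uncovered — not redundant.
Drop C5: networking uncovered — not redundant.
Drop C6: Kafka uncovered — not redundant.
3 redundant: C1, C2, C3.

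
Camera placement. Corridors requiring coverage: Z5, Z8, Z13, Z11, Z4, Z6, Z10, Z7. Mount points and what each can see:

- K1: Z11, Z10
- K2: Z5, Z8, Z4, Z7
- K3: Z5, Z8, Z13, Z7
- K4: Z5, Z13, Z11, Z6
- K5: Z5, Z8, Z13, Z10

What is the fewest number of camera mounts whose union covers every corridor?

3

K1, K2, K4 together cover {Z5, Z8, Z13, Z11, Z4, Z6, Z10, Z7} — every corridor.
No 2 of the 5 camera mounts cover everything (all 10 pairs fall short), so 3 is minimum.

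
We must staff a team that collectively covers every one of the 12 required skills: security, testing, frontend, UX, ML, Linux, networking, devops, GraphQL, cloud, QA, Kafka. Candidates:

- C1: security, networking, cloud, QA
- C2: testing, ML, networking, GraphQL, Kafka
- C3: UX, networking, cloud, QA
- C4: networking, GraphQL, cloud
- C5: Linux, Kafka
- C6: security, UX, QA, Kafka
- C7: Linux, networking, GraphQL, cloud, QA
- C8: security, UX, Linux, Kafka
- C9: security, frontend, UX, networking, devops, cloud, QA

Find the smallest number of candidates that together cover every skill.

3

C2, C5, C9 together cover {security, testing, frontend, UX, ML, Linux, networking, devops, GraphQL, cloud, QA, Kafka} — every skill.
No 2 of the 9 candidates cover everything (all 36 pairs fall short), so 3 is minimum.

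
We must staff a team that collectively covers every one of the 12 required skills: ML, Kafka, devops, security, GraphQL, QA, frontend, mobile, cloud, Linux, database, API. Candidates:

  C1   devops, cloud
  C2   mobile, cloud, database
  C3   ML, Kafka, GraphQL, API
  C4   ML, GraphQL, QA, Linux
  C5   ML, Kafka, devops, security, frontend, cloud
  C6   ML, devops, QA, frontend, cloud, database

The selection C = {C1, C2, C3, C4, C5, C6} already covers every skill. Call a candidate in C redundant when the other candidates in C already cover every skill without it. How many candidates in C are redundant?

2

Drop C1: the rest still cover every skill — redundant.
Drop C2: mobile uncovered — not redundant.
Drop C3: API uncovered — not redundant.
Drop C4: Linux uncovered — not redundant.
Drop C5: security uncovered — not redundant.
Drop C6: the rest still cover every skill — redundant.
2 redundant: C1, C6.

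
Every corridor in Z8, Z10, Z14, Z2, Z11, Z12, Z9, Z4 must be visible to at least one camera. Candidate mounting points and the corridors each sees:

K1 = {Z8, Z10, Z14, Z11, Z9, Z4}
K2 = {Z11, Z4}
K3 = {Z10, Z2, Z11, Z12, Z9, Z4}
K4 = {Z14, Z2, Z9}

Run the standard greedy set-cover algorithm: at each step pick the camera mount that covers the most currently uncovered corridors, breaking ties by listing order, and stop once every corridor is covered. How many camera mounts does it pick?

Pick 1: K1 covers 6 new corridors (Z8, Z10, Z14, Z11, Z9, Z4).
Pick 2: K3 covers 2 new corridors (Z2, Z12).
Greedy uses 2 camera mounts.

2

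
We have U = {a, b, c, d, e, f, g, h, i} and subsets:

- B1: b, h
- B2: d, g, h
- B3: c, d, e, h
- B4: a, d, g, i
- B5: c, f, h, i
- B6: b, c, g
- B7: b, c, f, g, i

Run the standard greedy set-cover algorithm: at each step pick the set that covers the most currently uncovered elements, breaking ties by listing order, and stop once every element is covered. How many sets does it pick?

Pick 1: B7 covers 5 new elements (b, c, f, g, i).
Pick 2: B3 covers 3 new elements (d, e, h).
Pick 3: B4 covers 1 new elements (a).
Greedy uses 3 sets.

3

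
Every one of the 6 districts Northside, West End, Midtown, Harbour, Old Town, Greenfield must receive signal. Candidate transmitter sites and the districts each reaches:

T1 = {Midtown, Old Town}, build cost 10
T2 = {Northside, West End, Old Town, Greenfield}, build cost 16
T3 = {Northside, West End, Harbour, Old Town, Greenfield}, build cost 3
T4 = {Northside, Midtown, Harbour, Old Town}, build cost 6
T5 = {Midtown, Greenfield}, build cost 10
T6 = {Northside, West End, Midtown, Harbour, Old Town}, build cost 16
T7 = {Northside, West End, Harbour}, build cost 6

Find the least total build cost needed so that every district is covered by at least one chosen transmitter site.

T3, T4 cover every district at build cost 3 + 6 = 9.
Any cover uses at least 2 transmitter sites; among all covering selections none totals below 9.

9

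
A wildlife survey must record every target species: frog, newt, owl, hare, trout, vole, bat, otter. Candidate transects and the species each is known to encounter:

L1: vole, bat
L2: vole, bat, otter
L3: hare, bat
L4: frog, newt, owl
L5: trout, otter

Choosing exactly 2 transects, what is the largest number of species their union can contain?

6

Choosing L2, L4 covers {frog, newt, owl, vole, bat, otter} — 6 species.
No choice of 2 transects does better; here hare, trout are left uncovered.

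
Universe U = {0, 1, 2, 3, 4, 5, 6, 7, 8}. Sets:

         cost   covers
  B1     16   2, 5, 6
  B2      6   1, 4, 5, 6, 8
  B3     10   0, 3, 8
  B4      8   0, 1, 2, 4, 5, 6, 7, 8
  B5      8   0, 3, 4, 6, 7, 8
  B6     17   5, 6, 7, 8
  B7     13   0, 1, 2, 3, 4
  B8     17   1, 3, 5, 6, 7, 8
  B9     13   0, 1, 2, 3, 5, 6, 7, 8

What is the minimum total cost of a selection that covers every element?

B4, B5 cover every element at cost 8 + 8 = 16.
Any cover uses at least 2 sets; among all covering selections none totals below 16.

16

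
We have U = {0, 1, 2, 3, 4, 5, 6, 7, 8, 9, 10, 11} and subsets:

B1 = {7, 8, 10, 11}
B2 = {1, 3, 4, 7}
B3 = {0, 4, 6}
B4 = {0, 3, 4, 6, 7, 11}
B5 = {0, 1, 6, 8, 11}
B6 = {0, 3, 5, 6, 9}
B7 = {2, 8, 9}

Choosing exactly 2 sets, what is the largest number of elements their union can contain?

9

Choosing B1, B6 covers {0, 3, 5, 6, 7, 8, 9, 10, 11} — 9 elements.
No choice of 2 sets does better; here 1, 2, 4 are left uncovered.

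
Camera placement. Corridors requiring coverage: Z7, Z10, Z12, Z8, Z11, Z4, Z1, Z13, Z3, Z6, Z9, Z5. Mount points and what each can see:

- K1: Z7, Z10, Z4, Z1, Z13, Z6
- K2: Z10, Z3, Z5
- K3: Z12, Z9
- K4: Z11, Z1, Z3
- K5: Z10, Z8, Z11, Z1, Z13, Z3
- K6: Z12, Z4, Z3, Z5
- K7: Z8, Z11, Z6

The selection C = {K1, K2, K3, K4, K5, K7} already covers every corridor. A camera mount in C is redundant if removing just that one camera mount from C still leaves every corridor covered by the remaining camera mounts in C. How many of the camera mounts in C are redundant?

3

Drop K1: Z7, Z4 uncovered — not redundant.
Drop K2: Z5 uncovered — not redundant.
Drop K3: Z12, Z9 uncovered — not redundant.
Drop K4: the rest still cover every corridor — redundant.
Drop K5: the rest still cover every corridor — redundant.
Drop K7: the rest still cover every corridor — redundant.
3 redundant: K4, K5, K7.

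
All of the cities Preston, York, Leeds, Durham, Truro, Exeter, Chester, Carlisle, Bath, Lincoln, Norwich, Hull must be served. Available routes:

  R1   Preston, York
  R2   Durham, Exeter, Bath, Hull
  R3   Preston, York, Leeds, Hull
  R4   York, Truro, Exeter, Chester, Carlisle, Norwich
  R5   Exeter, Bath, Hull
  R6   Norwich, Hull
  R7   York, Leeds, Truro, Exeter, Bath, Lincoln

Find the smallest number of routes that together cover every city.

4

R1, R2, R4, R7 together cover {Preston, York, Leeds, Durham, Truro, Exeter, Chester, Carlisle, Bath, Lincoln, Norwich, Hull} — every city.
No 3 of the 7 routes cover everything (all 35 triples fall short), so 4 is minimum.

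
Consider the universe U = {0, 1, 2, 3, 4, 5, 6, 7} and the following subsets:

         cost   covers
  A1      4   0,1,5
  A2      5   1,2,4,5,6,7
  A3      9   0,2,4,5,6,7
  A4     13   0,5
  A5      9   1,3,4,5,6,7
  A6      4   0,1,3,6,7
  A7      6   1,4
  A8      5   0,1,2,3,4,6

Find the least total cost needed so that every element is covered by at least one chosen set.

9

A2, A6 cover every element at cost 5 + 4 = 9.
Any cover uses at least 2 sets; among all covering selections none totals below 9.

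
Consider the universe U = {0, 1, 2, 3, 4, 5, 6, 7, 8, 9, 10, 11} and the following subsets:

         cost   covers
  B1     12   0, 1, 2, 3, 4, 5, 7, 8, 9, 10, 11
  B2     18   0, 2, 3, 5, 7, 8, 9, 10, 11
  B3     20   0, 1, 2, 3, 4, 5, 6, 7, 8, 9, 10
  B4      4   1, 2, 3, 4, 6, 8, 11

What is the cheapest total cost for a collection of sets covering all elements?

16

B1, B4 cover every element at cost 12 + 4 = 16.
Any cover uses at least 2 sets; among all covering selections none totals below 16.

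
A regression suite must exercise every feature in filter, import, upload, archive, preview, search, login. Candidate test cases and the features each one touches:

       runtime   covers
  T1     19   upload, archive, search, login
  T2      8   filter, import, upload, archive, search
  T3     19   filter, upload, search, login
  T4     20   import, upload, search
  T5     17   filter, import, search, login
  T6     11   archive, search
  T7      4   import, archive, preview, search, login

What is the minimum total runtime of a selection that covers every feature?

T2, T7 cover every feature at runtime 8 + 4 = 12.
Any cover uses at least 2 test cases; among all covering selections none totals below 12.

12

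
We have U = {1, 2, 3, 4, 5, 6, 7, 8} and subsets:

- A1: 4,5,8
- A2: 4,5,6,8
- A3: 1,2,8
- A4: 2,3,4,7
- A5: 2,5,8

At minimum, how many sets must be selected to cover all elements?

A2, A3, A4 together cover {1, 2, 3, 4, 5, 6, 7, 8} — every element.
No 2 of the 5 sets cover everything (all 10 pairs fall short), so 3 is minimum.

3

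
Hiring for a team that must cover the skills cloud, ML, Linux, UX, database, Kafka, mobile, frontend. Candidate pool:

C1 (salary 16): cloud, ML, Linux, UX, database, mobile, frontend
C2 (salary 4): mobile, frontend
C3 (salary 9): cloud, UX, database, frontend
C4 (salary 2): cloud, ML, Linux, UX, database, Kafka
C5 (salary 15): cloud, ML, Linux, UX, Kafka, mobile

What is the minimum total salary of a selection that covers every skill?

C2, C4 cover every skill at salary 4 + 2 = 6.
Any cover uses at least 2 candidates; among all covering selections none totals below 6.

6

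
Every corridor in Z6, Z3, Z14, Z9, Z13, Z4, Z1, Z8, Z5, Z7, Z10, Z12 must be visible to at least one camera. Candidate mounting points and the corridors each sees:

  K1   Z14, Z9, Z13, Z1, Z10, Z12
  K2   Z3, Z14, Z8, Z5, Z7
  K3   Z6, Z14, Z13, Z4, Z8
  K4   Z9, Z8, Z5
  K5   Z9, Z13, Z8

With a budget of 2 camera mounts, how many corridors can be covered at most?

Choosing K1, K2 covers {Z3, Z14, Z9, Z13, Z1, Z8, Z5, Z7, Z10, Z12} — 10 corridors.
No choice of 2 camera mounts does better; here Z6, Z4 are left uncovered.

10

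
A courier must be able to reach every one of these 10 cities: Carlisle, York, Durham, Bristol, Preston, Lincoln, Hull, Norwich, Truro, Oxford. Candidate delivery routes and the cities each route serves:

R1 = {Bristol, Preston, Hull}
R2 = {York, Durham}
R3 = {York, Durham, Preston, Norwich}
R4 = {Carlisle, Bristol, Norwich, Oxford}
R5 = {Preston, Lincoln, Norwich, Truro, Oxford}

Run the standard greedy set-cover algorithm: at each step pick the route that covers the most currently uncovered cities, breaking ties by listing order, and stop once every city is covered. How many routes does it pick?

Pick 1: R5 covers 5 new cities (Preston, Lincoln, Norwich, Truro, Oxford).
Pick 2: R1 covers 2 new cities (Bristol, Hull).
Pick 3: R2 covers 2 new cities (York, Durham).
Pick 4: R4 covers 1 new cities (Carlisle).
Greedy uses 4 routes.

4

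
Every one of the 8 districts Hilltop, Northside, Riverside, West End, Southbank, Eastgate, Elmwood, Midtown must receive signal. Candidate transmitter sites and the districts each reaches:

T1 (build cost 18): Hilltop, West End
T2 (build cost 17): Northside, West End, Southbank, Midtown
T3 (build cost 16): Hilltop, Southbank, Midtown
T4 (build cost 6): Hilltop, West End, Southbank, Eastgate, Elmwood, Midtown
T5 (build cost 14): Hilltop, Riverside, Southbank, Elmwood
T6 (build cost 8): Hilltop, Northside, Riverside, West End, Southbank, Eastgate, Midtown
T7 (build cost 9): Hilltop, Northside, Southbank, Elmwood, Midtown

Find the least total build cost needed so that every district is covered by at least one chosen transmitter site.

T4, T6 cover every district at build cost 6 + 8 = 14.
Any cover uses at least 2 transmitter sites; among all covering selections none totals below 14.

14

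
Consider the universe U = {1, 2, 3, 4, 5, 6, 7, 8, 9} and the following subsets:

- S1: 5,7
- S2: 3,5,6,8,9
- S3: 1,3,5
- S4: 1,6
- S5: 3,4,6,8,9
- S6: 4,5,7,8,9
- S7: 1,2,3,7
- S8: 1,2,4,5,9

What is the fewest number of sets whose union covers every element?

S1, S2, S8 together cover {1, 2, 3, 4, 5, 6, 7, 8, 9} — every element.
No 2 of the 8 sets cover everything (all 28 pairs fall short), so 3 is minimum.

3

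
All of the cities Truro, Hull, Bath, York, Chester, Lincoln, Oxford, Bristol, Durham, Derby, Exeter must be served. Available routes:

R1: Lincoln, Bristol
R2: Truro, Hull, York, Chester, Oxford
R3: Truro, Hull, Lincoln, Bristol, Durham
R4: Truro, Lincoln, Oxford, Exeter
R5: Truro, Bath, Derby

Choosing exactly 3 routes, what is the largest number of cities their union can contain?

10

Choosing R2, R3, R5 covers {Truro, Hull, Bath, York, Chester, Lincoln, Oxford, Bristol, Durham, Derby} — 10 cities.
No choice of 3 routes does better; here Exeter is left uncovered.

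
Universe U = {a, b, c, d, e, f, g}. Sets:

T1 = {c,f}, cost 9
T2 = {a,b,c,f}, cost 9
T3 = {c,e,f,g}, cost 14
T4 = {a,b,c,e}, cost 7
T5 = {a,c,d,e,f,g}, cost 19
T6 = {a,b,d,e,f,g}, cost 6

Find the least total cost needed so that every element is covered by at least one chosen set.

T4, T6 cover every element at cost 7 + 6 = 13.
Any cover uses at least 2 sets; among all covering selections none totals below 13.

13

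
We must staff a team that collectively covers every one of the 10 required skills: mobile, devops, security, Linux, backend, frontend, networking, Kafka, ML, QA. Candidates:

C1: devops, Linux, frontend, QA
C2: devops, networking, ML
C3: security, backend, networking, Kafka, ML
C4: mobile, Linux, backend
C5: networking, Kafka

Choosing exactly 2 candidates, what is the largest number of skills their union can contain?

Choosing C1, C3 covers {devops, security, Linux, backend, frontend, networking, Kafka, ML, QA} — 9 skills.
No choice of 2 candidates does better; here mobile is left uncovered.

9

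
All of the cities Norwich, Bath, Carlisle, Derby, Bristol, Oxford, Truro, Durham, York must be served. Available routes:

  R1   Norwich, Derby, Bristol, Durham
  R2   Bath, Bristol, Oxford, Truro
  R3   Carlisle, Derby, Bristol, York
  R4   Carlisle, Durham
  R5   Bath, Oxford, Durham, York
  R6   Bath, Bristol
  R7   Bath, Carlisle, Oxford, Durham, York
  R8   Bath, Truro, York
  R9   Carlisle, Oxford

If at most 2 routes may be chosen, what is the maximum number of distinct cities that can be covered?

8

Choosing R1, R7 covers {Norwich, Bath, Carlisle, Derby, Bristol, Oxford, Durham, York} — 8 cities.
No choice of 2 routes does better; here Truro is left uncovered.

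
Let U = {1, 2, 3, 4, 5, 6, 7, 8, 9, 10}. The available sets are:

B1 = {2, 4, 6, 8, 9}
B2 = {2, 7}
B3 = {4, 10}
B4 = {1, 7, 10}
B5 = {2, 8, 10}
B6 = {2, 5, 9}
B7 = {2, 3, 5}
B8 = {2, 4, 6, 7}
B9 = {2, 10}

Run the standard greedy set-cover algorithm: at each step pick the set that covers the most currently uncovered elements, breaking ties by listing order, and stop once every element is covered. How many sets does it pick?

Pick 1: B1 covers 5 new elements (2, 4, 6, 8, 9).
Pick 2: B4 covers 3 new elements (1, 7, 10).
Pick 3: B7 covers 2 new elements (3, 5).
Greedy uses 3 sets.

3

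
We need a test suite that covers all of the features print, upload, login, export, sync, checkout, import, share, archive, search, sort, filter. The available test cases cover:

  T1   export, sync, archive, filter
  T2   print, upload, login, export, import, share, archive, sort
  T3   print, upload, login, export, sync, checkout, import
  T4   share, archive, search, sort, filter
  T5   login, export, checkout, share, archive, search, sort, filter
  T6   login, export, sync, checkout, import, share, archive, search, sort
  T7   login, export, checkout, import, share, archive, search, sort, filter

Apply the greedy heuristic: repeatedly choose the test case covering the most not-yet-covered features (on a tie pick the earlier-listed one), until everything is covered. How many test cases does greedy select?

3

Pick 1: T6 covers 9 new features (login, export, sync, checkout, import, share, archive, search, sort).
Pick 2: T2 covers 2 new features (print, upload).
Pick 3: T1 covers 1 new features (filter).
Greedy uses 3 test cases. (The true minimum is 2.)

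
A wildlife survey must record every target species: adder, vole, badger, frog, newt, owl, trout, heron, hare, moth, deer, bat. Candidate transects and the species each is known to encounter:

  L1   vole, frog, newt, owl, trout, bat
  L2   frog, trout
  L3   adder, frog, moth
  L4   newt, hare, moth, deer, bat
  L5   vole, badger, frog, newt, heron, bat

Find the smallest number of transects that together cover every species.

4

L1, L3, L4, L5 together cover {adder, vole, badger, frog, newt, owl, trout, heron, hare, moth, deer, bat} — every species.
No 3 of the 5 transects cover everything (all 10 triples fall short), so 4 is minimum.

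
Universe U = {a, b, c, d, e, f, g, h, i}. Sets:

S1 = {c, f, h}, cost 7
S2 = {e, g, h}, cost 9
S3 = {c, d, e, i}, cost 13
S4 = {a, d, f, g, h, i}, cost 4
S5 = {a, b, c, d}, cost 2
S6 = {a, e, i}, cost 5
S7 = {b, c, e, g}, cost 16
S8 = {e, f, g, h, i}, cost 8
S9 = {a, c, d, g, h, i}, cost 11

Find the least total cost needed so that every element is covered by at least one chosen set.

S5, S8 cover every element at cost 2 + 8 = 10.
Any cover uses at least 2 sets; among all covering selections none totals below 10.
Greedy by coverage-per-cost would pick S5, S4, S6 for 11 — worse than the optimum 10.

10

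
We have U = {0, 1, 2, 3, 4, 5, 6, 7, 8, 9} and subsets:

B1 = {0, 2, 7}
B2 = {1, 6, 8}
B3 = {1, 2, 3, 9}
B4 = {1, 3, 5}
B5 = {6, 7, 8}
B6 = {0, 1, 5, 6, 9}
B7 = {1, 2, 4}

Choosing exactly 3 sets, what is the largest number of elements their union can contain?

9

Choosing B3, B5, B6 covers {0, 1, 2, 3, 5, 6, 7, 8, 9} — 9 elements.
No choice of 3 sets does better; here 4 is left uncovered.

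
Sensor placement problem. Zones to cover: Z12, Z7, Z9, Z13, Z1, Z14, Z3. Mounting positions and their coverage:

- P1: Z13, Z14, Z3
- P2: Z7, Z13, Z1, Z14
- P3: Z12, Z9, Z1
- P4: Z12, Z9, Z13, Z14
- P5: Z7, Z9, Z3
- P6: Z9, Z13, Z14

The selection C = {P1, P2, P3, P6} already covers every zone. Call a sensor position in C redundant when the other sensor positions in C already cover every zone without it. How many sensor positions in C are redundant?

1

Drop P1: Z3 uncovered — not redundant.
Drop P2: Z7 uncovered — not redundant.
Drop P3: Z12 uncovered — not redundant.
Drop P6: the rest still cover every zone — redundant.
1 redundant: P6.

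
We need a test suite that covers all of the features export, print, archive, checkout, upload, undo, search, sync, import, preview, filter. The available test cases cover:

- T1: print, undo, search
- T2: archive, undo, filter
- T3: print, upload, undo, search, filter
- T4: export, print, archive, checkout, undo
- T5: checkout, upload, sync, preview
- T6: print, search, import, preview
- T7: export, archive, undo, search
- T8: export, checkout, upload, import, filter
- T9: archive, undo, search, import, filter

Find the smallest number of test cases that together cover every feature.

T4, T5, T9 together cover {export, print, archive, checkout, upload, undo, search, sync, import, preview, filter} — every feature.
No 2 of the 9 test cases cover everything (all 36 pairs fall short), so 3 is minimum.
Greedy (largest uncovered first) would take T3, T4, T5, T6 — 4 test cases — but 3 suffice.

3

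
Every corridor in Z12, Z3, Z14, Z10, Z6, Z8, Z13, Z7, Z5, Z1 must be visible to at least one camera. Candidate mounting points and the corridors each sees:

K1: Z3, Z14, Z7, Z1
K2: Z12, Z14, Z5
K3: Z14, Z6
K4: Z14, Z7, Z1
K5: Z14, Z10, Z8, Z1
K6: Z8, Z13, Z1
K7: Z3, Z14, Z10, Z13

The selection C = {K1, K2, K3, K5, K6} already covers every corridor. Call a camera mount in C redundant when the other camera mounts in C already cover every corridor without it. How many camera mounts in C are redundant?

Drop K1: Z3, Z7 uncovered — not redundant.
Drop K2: Z12, Z5 uncovered — not redundant.
Drop K3: Z6 uncovered — not redundant.
Drop K5: Z10 uncovered — not redundant.
Drop K6: Z13 uncovered — not redundant.
None of the camera mounts in C is redundant.

0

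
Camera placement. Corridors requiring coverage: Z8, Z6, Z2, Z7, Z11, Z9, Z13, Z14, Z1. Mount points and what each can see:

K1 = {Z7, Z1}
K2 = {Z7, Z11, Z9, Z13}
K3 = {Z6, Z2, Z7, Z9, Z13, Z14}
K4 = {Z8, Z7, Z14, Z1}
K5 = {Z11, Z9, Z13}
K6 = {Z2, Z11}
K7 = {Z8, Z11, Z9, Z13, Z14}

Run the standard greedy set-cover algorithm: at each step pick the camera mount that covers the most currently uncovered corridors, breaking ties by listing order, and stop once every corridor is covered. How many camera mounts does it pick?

3

Pick 1: K3 covers 6 new corridors (Z6, Z2, Z7, Z9, Z13, Z14).
Pick 2: K4 covers 2 new corridors (Z8, Z1).
Pick 3: K2 covers 1 new corridors (Z11).
Greedy uses 3 camera mounts.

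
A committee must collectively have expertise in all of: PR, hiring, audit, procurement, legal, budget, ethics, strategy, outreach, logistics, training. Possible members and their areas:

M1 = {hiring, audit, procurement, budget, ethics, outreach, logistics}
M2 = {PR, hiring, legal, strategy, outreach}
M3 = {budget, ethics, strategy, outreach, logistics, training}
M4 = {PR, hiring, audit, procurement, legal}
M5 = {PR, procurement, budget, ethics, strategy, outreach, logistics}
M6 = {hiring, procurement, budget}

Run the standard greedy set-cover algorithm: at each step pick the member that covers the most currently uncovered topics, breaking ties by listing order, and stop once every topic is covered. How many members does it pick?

3

Pick 1: M1 covers 7 new topics (hiring, audit, procurement, budget, ethics, outreach, logistics).
Pick 2: M2 covers 3 new topics (PR, legal, strategy).
Pick 3: M3 covers 1 new topics (training).
Greedy uses 3 members. (The true minimum is 2.)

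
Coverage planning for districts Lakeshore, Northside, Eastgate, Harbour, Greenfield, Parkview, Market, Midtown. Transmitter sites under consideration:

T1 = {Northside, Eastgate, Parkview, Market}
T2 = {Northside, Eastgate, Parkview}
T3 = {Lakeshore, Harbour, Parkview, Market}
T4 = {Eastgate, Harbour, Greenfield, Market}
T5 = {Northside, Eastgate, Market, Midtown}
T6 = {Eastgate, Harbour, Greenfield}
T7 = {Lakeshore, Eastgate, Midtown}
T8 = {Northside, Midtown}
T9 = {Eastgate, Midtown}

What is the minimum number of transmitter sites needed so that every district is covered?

T1, T4, T7 together cover {Lakeshore, Northside, Eastgate, Harbour, Greenfield, Parkview, Market, Midtown} — every district.
No 2 of the 9 transmitter sites cover everything (all 36 pairs fall short), so 3 is minimum.
Greedy (largest uncovered first) would take T1, T3, T4, T5 — 4 transmitter sites — but 3 suffice.

3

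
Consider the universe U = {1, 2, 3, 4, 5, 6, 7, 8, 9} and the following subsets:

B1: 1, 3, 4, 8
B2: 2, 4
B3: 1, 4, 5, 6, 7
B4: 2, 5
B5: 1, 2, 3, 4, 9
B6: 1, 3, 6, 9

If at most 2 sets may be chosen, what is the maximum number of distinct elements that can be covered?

8

Choosing B3, B5 covers {1, 2, 3, 4, 5, 6, 7, 9} — 8 elements.
No choice of 2 sets does better; here 8 is left uncovered.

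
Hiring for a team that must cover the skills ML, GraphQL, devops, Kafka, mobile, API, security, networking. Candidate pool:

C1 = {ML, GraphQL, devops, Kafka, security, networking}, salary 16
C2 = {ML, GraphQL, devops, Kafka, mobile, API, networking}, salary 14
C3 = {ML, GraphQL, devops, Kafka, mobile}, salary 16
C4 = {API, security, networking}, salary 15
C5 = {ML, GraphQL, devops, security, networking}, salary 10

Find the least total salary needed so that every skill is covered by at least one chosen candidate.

C2, C5 cover every skill at salary 14 + 10 = 24.
Any cover uses at least 2 candidates; among all covering selections none totals below 24.

24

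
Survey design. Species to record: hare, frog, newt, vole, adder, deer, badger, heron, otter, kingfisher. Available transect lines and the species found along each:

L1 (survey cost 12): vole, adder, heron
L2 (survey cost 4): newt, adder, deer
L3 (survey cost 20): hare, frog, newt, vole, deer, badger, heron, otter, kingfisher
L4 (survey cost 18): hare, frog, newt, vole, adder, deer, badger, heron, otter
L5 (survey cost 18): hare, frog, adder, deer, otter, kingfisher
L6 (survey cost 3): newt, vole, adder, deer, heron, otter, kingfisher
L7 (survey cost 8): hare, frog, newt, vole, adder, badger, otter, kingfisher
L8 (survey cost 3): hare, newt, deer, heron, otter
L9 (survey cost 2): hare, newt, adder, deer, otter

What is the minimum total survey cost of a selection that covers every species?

L6, L7 cover every species at survey cost 3 + 8 = 11.
Any cover uses at least 2 transects; among all covering selections none totals below 11.
Greedy by coverage-per-survey cost would pick L9, L6, L7 for 13 — worse than the optimum 11.

11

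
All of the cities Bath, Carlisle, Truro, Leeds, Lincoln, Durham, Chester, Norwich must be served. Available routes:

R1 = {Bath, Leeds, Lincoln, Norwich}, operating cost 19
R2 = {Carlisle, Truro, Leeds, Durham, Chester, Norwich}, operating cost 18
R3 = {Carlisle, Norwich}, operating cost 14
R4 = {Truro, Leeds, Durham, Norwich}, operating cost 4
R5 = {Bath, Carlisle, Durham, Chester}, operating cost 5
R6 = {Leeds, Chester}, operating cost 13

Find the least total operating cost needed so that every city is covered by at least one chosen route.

R1, R4, R5 cover every city at operating cost 19 + 4 + 5 = 28.
Any cover uses at least 2 routes; among all covering selections none totals below 28.

28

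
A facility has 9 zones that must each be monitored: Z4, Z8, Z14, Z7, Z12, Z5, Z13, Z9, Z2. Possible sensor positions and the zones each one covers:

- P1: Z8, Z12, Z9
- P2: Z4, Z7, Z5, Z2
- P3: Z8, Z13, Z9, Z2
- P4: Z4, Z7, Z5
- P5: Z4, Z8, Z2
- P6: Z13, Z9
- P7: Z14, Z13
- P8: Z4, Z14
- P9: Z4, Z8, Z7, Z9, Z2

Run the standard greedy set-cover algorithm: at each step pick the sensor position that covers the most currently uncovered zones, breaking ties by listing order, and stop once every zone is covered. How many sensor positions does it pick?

Pick 1: P9 covers 5 new zones (Z4, Z8, Z7, Z9, Z2).
Pick 2: P7 covers 2 new zones (Z14, Z13).
Pick 3: P1 covers 1 new zones (Z12).
Pick 4: P2 covers 1 new zones (Z5).
Greedy uses 4 sensor positions. (The true minimum is 3.)

4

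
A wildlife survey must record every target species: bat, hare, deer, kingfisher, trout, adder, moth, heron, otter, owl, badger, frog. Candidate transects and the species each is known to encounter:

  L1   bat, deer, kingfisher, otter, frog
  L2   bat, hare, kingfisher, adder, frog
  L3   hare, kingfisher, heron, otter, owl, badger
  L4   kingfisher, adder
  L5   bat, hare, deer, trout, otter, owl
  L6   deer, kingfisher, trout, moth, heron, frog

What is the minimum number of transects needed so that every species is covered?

L2, L3, L6 together cover {bat, hare, deer, kingfisher, trout, adder, moth, heron, otter, owl, badger, frog} — every species.
No 2 of the 6 transects cover everything (all 15 pairs fall short), so 3 is minimum.

3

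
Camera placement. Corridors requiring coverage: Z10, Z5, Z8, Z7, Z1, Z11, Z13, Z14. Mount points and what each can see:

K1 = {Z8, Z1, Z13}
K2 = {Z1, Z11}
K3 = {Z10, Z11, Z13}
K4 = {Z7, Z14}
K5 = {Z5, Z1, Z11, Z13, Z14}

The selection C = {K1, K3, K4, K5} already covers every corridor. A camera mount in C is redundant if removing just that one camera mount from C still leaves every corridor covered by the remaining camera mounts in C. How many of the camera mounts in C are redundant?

Drop K1: Z8 uncovered — not redundant.
Drop K3: Z10 uncovered — not redundant.
Drop K4: Z7 uncovered — not redundant.
Drop K5: Z5 uncovered — not redundant.
None of the camera mounts in C is redundant.

0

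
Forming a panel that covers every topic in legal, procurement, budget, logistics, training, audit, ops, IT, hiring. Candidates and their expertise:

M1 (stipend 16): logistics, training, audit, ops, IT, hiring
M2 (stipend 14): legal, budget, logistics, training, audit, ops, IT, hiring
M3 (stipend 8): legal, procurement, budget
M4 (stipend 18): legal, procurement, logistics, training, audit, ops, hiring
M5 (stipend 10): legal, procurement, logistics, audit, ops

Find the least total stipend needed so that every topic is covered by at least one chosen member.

M2, M3 cover every topic at stipend 14 + 8 = 22.
Any cover uses at least 2 members; among all covering selections none totals below 22.

22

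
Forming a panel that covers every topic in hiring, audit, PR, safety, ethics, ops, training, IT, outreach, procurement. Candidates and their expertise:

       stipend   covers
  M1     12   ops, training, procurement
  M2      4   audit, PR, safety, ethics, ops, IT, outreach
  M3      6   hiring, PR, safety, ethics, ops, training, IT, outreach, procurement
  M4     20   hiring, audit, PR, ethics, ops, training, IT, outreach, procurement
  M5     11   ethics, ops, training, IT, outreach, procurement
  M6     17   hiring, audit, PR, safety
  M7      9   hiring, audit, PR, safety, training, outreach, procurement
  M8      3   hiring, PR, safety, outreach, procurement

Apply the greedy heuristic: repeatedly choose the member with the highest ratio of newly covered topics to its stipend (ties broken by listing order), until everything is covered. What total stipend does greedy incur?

Pick 1: M2 adds 7 new (audit, PR, safety, ethics, ops, IT, outreach) at stipend 4 (ratio 7/4).
Pick 2: M8 adds 2 new (hiring, procurement) at stipend 3 (ratio 2/3).
Pick 3: M3 adds 1 new (training) at stipend 6 (ratio 1/6).
Greedy total stipend: 4 + 3 + 6 = 13. (The true optimum is 10, so greedy overshoots here.)

13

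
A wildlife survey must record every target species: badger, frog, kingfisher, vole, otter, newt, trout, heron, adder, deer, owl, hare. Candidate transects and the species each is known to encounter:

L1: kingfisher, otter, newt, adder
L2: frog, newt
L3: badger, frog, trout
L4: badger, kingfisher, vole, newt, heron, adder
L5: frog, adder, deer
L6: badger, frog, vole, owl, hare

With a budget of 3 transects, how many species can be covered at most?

10

Choosing L1, L3, L6 covers {badger, frog, kingfisher, vole, otter, newt, trout, adder, owl, hare} — 10 species.
No choice of 3 transects does better; here heron, deer are left uncovered.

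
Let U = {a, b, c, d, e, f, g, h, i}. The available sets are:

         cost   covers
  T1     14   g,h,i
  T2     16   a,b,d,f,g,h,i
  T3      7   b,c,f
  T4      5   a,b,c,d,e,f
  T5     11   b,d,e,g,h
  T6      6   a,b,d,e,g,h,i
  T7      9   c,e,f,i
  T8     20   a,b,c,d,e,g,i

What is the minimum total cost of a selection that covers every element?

T4, T6 cover every element at cost 5 + 6 = 11.
Any cover uses at least 2 sets; among all covering selections none totals below 11.

11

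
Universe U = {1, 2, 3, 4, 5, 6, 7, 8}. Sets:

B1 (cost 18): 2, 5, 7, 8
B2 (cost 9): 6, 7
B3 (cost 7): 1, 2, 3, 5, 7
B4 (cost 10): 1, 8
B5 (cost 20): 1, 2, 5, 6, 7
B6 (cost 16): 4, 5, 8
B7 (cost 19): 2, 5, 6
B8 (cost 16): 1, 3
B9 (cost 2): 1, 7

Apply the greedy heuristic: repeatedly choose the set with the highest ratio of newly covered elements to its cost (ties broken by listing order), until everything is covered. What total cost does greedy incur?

34

Pick 1: B9 adds 2 new (1, 7) at cost 2 (ratio 2/2).
Pick 2: B3 adds 3 new (2, 3, 5) at cost 7 (ratio 3/7).
Pick 3: B6 adds 2 new (4, 8) at cost 16 (ratio 2/16).
Pick 4: B2 adds 1 new (6) at cost 9 (ratio 1/9).
Greedy total cost: 2 + 7 + 16 + 9 = 34. (The true optimum is 32, so greedy overshoots here.)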